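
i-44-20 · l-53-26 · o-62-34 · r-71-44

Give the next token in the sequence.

Letter: letters move forward 3 places in the alphabet; i, l, o, r → u.
Second component goes 44, 53, 62, 71 → 80 (+9 each step).
Third component: differences are 6, 8, 10, … (increasing by 2 each time), so 20, 26, 34, 44 → 56.
Putting it together: u-80-56.

u-80-56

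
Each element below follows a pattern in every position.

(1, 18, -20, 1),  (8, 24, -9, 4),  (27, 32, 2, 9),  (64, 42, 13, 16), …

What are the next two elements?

(125, 54, 24, 25), (216, 68, 35, 36)

For the first part, perfect cubes: 1³, 2³, 3³, …: 1, 8, 27, 64 → 125 → 216.
Second part: 18, 24, 32, 42 → 54 → 68 (differences are 6, 8, 10, … (increasing by 2 each time)).
Third part goes -20, -9, 2, 13 → 24 → 35 (+11 each step).
Fourth part goes 1, 4, 9, 16 → 25 → 36 (perfect squares: 1², 2², 3², …).
So the next two elements are (125, 54, 24, 25) and (216, 68, 35, 36).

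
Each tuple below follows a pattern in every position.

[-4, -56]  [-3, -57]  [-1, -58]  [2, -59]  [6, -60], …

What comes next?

First slot — differences are 1, 2, 3, … (increasing by 1 each time): -4, -3, -1, 2, 6 → 11.
Second slot: -56, -57, -58, -59, -60 → -61 (−1 each step).
Putting it together: [11, -61].

[11, -61]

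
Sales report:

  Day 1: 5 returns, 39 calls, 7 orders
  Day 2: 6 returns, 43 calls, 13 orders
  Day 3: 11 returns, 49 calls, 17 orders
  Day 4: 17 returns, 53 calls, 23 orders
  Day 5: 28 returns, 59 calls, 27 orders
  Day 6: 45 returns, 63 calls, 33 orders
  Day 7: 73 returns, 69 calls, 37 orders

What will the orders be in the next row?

43

Returns goes 5, 6, 11, 17, 28, 45, 73 → 118 (each term is the sum of the two before it).
Calls — alternating steps +4, +6, +4, +6, …: 39, 43, 49, 53, 59, 63, 69 → 73.
Orders: 7, 13, 17, 23, 27, 33, 37 → 43 (alternating steps +6, +4, +6, +4, …).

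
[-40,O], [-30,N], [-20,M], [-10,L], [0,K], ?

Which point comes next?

First part: +10 each step, so -40, -30, -20, -10, 0 → 10.
Letter: O, N, M, L, K → J (letters move back 1 place in the alphabet).
So the next point is [10,J].

[10,J]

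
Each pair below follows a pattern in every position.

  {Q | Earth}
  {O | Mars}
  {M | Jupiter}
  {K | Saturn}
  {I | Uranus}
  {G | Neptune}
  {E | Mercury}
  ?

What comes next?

{C | Venus}

Letter: Q, O, M, K, I, G, E → C (letters move back 2 places in the alphabet).
Planet: runs through the planets Mercury→Neptune, so Earth, Mars, Jupiter, Saturn, Uranus, Neptune, Mercury → Venus.
So the next pair is {C | Venus}.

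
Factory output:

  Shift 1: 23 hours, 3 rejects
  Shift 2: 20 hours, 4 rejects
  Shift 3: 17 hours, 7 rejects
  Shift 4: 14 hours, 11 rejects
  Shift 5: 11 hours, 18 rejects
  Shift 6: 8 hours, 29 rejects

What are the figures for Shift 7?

Hours: −3 each step; 23, 20, 17, 14, 11, 8 → 5.
Rejects: 3, 4, 7, 11, 18, 29 → 47 (each term is the sum of the two before it).
Combining the parts gives 5 hours, 47 rejects.

5 hours, 47 rejects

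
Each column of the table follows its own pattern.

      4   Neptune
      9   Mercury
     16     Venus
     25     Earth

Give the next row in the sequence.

First component — perfect squares: 2², 3², 4², …: 4, 9, 16, 25 → 36.
Planet — runs through the planets Mercury→Neptune: Neptune, Mercury, Venus, Earth → Mars.
Combining the parts gives 36  Mars.

36  Mars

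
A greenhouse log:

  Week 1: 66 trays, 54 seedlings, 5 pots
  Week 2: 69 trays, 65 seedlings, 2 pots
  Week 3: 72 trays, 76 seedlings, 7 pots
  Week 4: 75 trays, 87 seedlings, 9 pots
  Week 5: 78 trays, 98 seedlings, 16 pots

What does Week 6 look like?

81 trays, 109 seedlings, 25 pots

Trays: 66, 69, 72, 75, 78 → 81 (+3 each step).
Seedlings: +11 each step; 54, 65, 76, 87, 98 → 109.
Pots: each term is the sum of the two before it, so 5, 2, 7, 9, 16 → 25.
Putting it together: 81 trays, 109 seedlings, 25 pots.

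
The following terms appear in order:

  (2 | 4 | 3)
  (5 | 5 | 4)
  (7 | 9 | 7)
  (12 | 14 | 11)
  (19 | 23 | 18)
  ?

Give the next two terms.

First entry: each term is the sum of the two before it, so 2, 5, 7, 12, 19 → 31 → 50.
Second entry goes 4, 5, 9, 14, 23 → 37 → 60 (each term is the sum of the two before it).
Third entry: each term is the sum of the two before it; 3, 4, 7, 11, 18 → 29 → 47.
So the next two terms are (31 | 37 | 29) and (50 | 60 | 47).

(31 | 37 | 29), (50 | 60 | 47)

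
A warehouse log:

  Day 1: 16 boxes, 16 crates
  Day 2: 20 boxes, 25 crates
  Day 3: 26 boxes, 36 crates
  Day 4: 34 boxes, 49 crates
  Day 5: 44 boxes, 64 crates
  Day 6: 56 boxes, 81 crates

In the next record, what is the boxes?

Boxes — differences are 4, 6, 8, … (increasing by 2 each time): 16, 20, 26, 34, 44, 56 → 70.

70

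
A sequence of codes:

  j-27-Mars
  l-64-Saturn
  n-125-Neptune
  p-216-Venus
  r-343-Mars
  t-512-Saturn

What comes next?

Letter: j, l, n, p, r, t → v (letters move forward 2 places in the alphabet).
Second component: 27, 64, 125, 216, 343, 512 → 729 (perfect cubes: 3³, 4³, 5³, …).
Planet: repeats Mars → Saturn → Neptune → Venus, so Mars, Saturn, Neptune, Venus, Mars, Saturn → Neptune.
Combining the parts gives v-729-Neptune.

v-729-Neptune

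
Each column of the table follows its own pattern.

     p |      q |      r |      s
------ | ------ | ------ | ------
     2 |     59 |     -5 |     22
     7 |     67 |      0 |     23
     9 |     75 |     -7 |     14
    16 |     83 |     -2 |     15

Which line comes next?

Column p: 2, 7, 9, 16 → 25 (each term is the sum of the two before it).
Column q — +8 each step: 59, 67, 75, 83 → 91.
For the column r, alternating steps +5, −7, +5, −7, …: -5, 0, -7, -2 → -9.
Column s: 22, 23, 14, 15 → 6 (alternating steps +1, −9, +1, −9, …).
So the next line is 25  91  -9  6.

25  91  -9  6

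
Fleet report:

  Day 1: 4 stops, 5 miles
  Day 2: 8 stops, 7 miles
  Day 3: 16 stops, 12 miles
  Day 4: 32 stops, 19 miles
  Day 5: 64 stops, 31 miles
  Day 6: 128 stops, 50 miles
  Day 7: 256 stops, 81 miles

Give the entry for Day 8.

Stops: ×2 each step, so 4, 8, 16, 32, 64, 128, 256 → 512.
Miles — each term is the sum of the two before it: 5, 7, 12, 19, 31, 50, 81 → 131.
So the next row is 512 stops, 131 miles.

512 stops, 131 miles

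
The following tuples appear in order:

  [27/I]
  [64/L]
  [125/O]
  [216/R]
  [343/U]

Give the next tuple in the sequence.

[512/X]

First part: perfect cubes: 3³, 4³, 5³, …; 27, 64, 125, 216, 343 → 512.
Letter goes I, L, O, R, U → X (letters move forward 3 places in the alphabet).
Putting it together: [512/X].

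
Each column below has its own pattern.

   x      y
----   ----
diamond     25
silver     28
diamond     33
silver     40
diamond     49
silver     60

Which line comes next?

diamond  73

Column x: alternates diamond ↔ silver, so diamond, silver, diamond, silver, diamond, silver → diamond.
Column y: 25, 28, 33, 40, 49, 60 → 73 (differences are 3, 5, 7, … (increasing by 2 each time)).
Combining the parts gives diamond  73.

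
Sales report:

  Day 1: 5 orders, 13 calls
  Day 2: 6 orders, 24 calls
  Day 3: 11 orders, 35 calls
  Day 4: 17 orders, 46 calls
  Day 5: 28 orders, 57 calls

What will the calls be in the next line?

68

Calls — +11 each step: 13, 24, 35, 46, 57 → 68.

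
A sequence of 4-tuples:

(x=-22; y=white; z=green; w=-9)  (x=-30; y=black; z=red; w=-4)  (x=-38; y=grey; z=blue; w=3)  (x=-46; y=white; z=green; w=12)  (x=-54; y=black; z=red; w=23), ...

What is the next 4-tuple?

X goes -22, -30, -38, -46, -54 → -62 (−8 each step).
Y: repeats white → black → grey; white, black, grey, white, black → grey.
Z: green, red, blue, green, red → blue (repeats green → red → blue).
W: -9, -4, 3, 12, 23 → 36 (differences are 5, 7, 9, … (increasing by 2 each time)).
Putting it together: (x=-62; y=grey; z=blue; w=36).

(x=-62; y=grey; z=blue; w=36)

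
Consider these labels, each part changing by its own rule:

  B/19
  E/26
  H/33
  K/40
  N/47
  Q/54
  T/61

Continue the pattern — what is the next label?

W/68

Letter: B, E, H, K, N, Q, T → W (letters move forward 3 places in the alphabet).
Second component: 19, 26, 33, 40, 47, 54, 61 → 68 (+7 each step).
So the next label is W/68.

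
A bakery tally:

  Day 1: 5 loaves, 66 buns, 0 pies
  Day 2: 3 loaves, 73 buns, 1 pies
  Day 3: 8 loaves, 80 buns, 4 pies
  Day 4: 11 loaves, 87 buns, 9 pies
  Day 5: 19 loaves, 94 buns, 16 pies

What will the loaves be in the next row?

Loaves — each term is the sum of the two before it: 5, 3, 8, 11, 19 → 30.

30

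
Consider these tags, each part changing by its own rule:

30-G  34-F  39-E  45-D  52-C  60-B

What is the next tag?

69-A

First component: 30, 34, 39, 45, 52, 60 → 69 (differences are 4, 5, 6, … (increasing by 1 each time)).
Letter — letters move back 1 place in the alphabet: G, F, E, D, C, B → A.
Combining the parts gives 69-A.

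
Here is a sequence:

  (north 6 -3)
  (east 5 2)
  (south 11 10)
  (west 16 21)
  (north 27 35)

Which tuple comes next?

(east 43 52)

For the direction, repeats north → east → south → west: north, east, south, west, north → east.
For the second coordinate, each term is the sum of the two before it: 6, 5, 11, 16, 27 → 43.
Third coordinate: -3, 2, 10, 21, 35 → 52 (differences are 5, 8, 11, … (increasing by 3 each time)).
Combining the parts gives (east 43 52).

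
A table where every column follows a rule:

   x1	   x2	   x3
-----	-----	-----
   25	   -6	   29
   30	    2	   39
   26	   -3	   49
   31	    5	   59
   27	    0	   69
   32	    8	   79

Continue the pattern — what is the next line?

28  3  89

Column x1 — alternating steps +5, −4, +5, −4, …: 25, 30, 26, 31, 27, 32 → 28.
Column x2: -6, 2, -3, 5, 0, 8 → 3 (alternating steps +8, −5, +8, −5, …).
Column x3: +10 each step, so 29, 39, 49, 59, 69, 79 → 89.
Putting it together: 28  3  89.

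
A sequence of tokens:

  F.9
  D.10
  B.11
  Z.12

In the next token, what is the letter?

Letter: letters move back 2 places in the alphabet, wrapping A→Z, so F, D, B, Z → X.
Second component goes 9, 10, 11, 12 → 13 (+1 each step).

X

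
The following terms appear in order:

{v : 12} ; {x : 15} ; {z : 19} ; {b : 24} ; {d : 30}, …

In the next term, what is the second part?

Second part — differences are 3, 4, 5, … (increasing by 1 each time): 12, 15, 19, 24, 30 → 37.

37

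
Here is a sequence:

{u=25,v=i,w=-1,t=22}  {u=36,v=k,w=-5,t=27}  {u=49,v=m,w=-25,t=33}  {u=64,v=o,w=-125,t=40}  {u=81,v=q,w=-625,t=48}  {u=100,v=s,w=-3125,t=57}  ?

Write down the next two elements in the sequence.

{u=121,v=u,w=-15625,t=67}, {u=144,v=w,w=-78125,t=78}

U — perfect squares: 5², 6², 7², …: 25, 36, 49, 64, 81, 100 → 121 → 144.
V: letters move forward 2 places in the alphabet; i, k, m, o, q, s → u → w.
W goes -1, -5, -25, -125, -625, -3125 → -15625 → -78125 (×5 each step).
T: differences are 5, 6, 7, … (increasing by 1 each time), so 22, 27, 33, 40, 48, 57 → 67 → 78.
So the next two elements are {u=121,v=u,w=-15625,t=67} and {u=144,v=w,w=-78125,t=78}.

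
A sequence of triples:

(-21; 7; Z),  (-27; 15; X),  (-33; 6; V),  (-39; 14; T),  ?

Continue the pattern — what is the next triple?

(-45; 5; R)

First coordinate goes -21, -27, -33, -39 → -45 (−6 each step).
Second coordinate: alternating steps +8, −9, +8, −9, …, so 7, 15, 6, 14 → 5.
Letter — letters move back 2 places in the alphabet: Z, X, V, T → R.
So the next triple is (-45; 5; R).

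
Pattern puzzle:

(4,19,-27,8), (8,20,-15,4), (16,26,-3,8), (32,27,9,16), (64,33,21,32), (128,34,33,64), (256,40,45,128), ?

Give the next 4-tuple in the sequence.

(512,41,57,256)

For the first part, ×2 each step: 4, 8, 16, 32, 64, 128, 256 → 512.
Second part — alternating steps +1, +6, +1, +6, …: 19, 20, 26, 27, 33, 34, 40 → 41.
Third part — +12 each step: -27, -15, -3, 9, 21, 33, 45 → 57.
Fourth part goes 8, 4, 8, 16, 32, 64, 128 → 256 (always the previous value of the first part).
Putting it together: (512,41,57,256).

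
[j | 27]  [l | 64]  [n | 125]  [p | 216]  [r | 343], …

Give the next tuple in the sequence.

Letter: letters move forward 2 places in the alphabet; j, l, n, p, r → t.
Second value goes 27, 64, 125, 216, 343 → 512 (perfect cubes: 3³, 4³, 5³, …).
So the next tuple is [t | 512].

[t | 512]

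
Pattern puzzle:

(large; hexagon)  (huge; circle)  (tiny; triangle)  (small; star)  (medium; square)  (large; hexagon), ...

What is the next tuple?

For the size, repeats large → huge → tiny → small → medium: large, huge, tiny, small, medium, large → huge.
Shape: repeats hexagon → circle → triangle → star → square, so hexagon, circle, triangle, star, square, hexagon → circle.
Combining the parts gives (huge; circle).

(huge; circle)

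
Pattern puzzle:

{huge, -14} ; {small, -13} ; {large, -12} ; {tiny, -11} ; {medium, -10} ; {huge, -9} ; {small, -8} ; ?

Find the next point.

Size: repeats huge → small → large → tiny → medium; huge, small, large, tiny, medium, huge, small → large.
For the second part, +1 each step: -14, -13, -12, -11, -10, -9, -8 → -7.
Combining the parts gives {large, -7}.

{large, -7}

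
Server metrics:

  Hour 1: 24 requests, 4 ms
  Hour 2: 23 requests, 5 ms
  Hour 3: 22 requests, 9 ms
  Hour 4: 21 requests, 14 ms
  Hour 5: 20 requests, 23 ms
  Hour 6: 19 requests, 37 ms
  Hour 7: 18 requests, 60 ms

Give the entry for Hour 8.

17 requests, 97 ms

Requests goes 24, 23, 22, 21, 20, 19, 18 → 17 (−1 each step).
For the ms, each term is the sum of the two before it: 4, 5, 9, 14, 23, 37, 60 → 97.
So the next line is 17 requests, 97 ms.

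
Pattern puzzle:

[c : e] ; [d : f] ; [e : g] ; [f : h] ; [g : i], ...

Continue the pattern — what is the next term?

First letter: c, d, e, f, g → h (letters move forward 1 place in the alphabet).
Second letter — letters move forward 1 place in the alphabet: e, f, g, h, i → j.
Putting it together: [h : j].

[h : j]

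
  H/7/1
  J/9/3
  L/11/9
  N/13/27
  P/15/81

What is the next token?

R/17/243

For the letter, letters move forward 2 places in the alphabet: H, J, L, N, P → R.
Second component: 7, 9, 11, 13, 15 → 17 (+2 each step).
For the third component, ×3 each step: 1, 3, 9, 27, 81 → 243.
So the next token is R/17/243.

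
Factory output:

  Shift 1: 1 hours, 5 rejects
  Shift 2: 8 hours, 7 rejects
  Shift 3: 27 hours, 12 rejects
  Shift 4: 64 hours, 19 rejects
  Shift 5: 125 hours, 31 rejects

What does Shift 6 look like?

Hours: 1, 8, 27, 64, 125 → 216 (perfect cubes: 1³, 2³, 3³, …).
Rejects goes 5, 7, 12, 19, 31 → 50 (each term is the sum of the two before it).
So the next row is 216 hours, 50 rejects.

216 hours, 50 rejects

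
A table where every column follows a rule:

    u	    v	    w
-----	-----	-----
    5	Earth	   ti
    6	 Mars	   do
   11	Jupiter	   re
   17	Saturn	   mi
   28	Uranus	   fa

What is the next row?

45  Neptune  sol

Column u — each term is the sum of the two before it: 5, 6, 11, 17, 28 → 45.
Column v: Earth, Mars, Jupiter, Saturn, Uranus → Neptune (runs through the planets Mercury→Neptune).
Column w: runs through the solfège scale do→ti; ti, do, re, mi, fa → sol.
So the next row is 45  Neptune  sol.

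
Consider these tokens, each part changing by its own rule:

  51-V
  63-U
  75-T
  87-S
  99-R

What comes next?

111-Q

First component: 51, 63, 75, 87, 99 → 111 (+12 each step).
Letter: letters move back 1 place in the alphabet; V, U, T, S, R → Q.
So the next token is 111-Q.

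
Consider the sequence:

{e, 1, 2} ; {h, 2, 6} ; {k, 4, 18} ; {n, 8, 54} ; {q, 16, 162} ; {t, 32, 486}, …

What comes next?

{w, 64, 1458}

Letter: letters move forward 3 places in the alphabet, so e, h, k, n, q, t → w.
Second slot: ×2 each step, so 1, 2, 4, 8, 16, 32 → 64.
Third slot: ×3 each step, so 2, 6, 18, 54, 162, 486 → 1458.
Putting it together: {w, 64, 1458}.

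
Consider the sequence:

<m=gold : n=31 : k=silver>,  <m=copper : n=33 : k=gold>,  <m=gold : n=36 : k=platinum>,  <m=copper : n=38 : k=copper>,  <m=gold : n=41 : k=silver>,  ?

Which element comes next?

M: alternates gold ↔ copper, so gold, copper, gold, copper, gold → copper.
N goes 31, 33, 36, 38, 41 → 43 (alternating steps +2, +3, +2, +3, …).
K: repeats silver → gold → platinum → copper, so silver, gold, platinum, copper, silver → gold.
Putting it together: <m=copper : n=43 : k=gold>.

<m=copper : n=43 : k=gold>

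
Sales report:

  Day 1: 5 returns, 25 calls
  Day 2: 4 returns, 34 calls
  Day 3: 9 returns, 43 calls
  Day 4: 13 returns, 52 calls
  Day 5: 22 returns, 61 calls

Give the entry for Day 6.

Returns: each term is the sum of the two before it; 5, 4, 9, 13, 22 → 35.
Calls — +9 each step: 25, 34, 43, 52, 61 → 70.
So the next record is 35 returns, 70 calls.

35 returns, 70 calls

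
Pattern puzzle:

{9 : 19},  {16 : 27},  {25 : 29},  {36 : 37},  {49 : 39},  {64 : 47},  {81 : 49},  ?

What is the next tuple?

{100 : 57}

First coordinate: perfect squares: 3², 4², 5², …; 9, 16, 25, 36, 49, 64, 81 → 100.
Second coordinate — alternating steps +8, +2, +8, +2, …: 19, 27, 29, 37, 39, 47, 49 → 57.
Combining the parts gives {100 : 57}.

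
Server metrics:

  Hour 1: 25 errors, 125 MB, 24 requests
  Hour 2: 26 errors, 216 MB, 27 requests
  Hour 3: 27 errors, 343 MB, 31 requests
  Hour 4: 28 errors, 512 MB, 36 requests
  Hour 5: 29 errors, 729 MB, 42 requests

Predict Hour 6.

Errors — +1 each step: 25, 26, 27, 28, 29 → 30.
MB: perfect cubes: 5³, 6³, 7³, …, so 125, 216, 343, 512, 729 → 1000.
For the requests, differences are 3, 4, 5, … (increasing by 1 each time): 24, 27, 31, 36, 42 → 49.
So the next record is 30 errors, 1000 MB, 49 requests.

30 errors, 1000 MB, 49 requests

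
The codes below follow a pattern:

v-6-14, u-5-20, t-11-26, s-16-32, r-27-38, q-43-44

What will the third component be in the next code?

50

Third component — +6 each step: 14, 20, 26, 32, 38, 44 → 50.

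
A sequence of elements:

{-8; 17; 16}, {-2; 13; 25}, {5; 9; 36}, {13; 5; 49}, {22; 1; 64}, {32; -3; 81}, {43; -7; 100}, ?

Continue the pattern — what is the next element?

First coordinate — differences are 6, 7, 8, … (increasing by 1 each time): -8, -2, 5, 13, 22, 32, 43 → 55.
Second coordinate: 17, 13, 9, 5, 1, -3, -7 → -11 (−4 each step).
Third coordinate — perfect squares: 4², 5², 6², …: 16, 25, 36, 49, 64, 81, 100 → 121.
Putting it together: {55; -11; 121}.

{55; -11; 121}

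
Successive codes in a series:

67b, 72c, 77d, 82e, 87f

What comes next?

92g

First component — +5 each step: 67, 72, 77, 82, 87 → 92.
Letter: letters move forward 1 place in the alphabet; b, c, d, e, f → g.
So the next code is 92g.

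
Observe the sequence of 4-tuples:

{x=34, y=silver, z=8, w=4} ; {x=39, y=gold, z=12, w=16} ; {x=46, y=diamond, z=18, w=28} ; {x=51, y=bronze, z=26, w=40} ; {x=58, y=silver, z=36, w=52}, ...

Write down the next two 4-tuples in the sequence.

{x=63, y=gold, z=48, w=64}, {x=70, y=diamond, z=62, w=76}

For the x, alternating steps +5, +7, +5, +7, …: 34, 39, 46, 51, 58 → 63 → 70.
Y goes silver, gold, diamond, bronze, silver → gold → diamond (repeats silver → gold → diamond → bronze).
For the z, differences are 4, 6, 8, … (increasing by 2 each time): 8, 12, 18, 26, 36 → 48 → 62.
W: 4, 16, 28, 40, 52 → 64 → 76 (+12 each step).
Putting the parts together: {x=63, y=gold, z=48, w=64} and then {x=70, y=diamond, z=62, w=76}.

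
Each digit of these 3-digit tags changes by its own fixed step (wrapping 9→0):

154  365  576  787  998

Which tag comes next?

109

First digit — +2 each step, mod 10: 1, 3, 5, 7, 9 → 1.
For the second digit, +1 each step, mod 10: 5, 6, 7, 8, 9 → 0.
Third digit: +1 each step, mod 10; 4, 5, 6, 7, 8 → 9.
So the next tag is 109.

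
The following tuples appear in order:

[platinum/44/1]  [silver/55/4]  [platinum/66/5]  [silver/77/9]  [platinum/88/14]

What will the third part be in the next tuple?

Third part: 1, 4, 5, 9, 14 → 23 (each term is the sum of the two before it).

23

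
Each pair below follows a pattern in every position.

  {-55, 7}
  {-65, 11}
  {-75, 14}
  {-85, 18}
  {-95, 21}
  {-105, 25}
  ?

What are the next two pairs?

For the first value, −10 each step: -55, -65, -75, -85, -95, -105 → -115 → -125.
Second value goes 7, 11, 14, 18, 21, 25 → 28 → 32 (alternating steps +4, +3, +4, +3, …).
Putting the parts together: {-115, 28} and then {-125, 32}.

{-115, 28}, {-125, 32}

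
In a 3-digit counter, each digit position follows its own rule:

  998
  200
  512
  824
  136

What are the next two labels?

448 then 750

First digit: 9, 2, 5, 8, 1 → 4 → 7 (+3 each step, mod 10).
Second digit: 9, 0, 1, 2, 3 → 4 → 5 (+1 each step, mod 10).
Third digit goes 8, 0, 2, 4, 6 → 8 → 0 (+2 each step, mod 10).
Putting the parts together: 448 and then 750.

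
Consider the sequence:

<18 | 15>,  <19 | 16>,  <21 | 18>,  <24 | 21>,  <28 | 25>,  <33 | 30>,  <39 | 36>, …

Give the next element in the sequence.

<46 | 43>

First component: 18, 19, 21, 24, 28, 33, 39 → 46 (differences are 1, 2, 3, … (increasing by 1 each time)).
Second component: always 3 less than the first component, so 15, 16, 18, 21, 25, 30, 36 → 43.
So the next element is <46 | 43>.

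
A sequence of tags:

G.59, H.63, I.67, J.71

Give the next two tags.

K.75 then L.79

Letter: G, H, I, J → K → L (letters move forward 1 place in the alphabet).
For the second component, +4 each step: 59, 63, 67, 71 → 75 → 79.
Putting the parts together: K.75 and then L.79.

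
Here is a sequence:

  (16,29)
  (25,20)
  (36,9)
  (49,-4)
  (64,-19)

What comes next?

First part — perfect squares: 4², 5², 6², …: 16, 25, 36, 49, 64 → 81.
Second part: together with the first part always sums to 45; 29, 20, 9, -4, -19 → -36.
So the next term is (81,-36).

(81,-36)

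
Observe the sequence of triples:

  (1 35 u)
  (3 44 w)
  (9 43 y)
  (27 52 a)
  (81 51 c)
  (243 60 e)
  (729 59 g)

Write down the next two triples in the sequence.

First entry: ×3 each step; 1, 3, 9, 27, 81, 243, 729 → 2187 → 6561.
Second entry — alternating steps +9, −1, +9, −1, …: 35, 44, 43, 52, 51, 60, 59 → 68 → 67.
Letter: letters move forward 2 places in the alphabet, wrapping Z→A; u, w, y, a, c, e, g → i → k.
So the next two triples are (2187 68 i) and (6561 67 k).

(2187 68 i), (6561 67 k)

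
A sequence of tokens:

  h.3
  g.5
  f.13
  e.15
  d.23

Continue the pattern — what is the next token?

Letter: letters move back 1 place in the alphabet; h, g, f, e, d → c.
For the second component, alternating steps +2, +8, +2, +8, …: 3, 5, 13, 15, 23 → 25.
So the next token is c.25.

c.25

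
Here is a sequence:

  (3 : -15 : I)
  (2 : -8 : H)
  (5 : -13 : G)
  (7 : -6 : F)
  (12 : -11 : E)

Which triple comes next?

(19 : -4 : D)

First part goes 3, 2, 5, 7, 12 → 19 (each term is the sum of the two before it).
For the second part, alternating steps +7, −5, +7, −5, …: -15, -8, -13, -6, -11 → -4.
Letter: letters move back 1 place in the alphabet, so I, H, G, F, E → D.
Putting it together: (19 : -4 : D).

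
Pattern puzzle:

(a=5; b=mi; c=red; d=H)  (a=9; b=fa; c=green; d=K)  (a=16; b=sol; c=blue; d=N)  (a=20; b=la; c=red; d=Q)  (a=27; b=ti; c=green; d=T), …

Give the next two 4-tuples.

(a=31; b=do; c=blue; d=W), (a=38; b=re; c=red; d=Z)

A — alternating steps +4, +7, +4, +7, …: 5, 9, 16, 20, 27 → 31 → 38.
For the b, runs through the solfège scale do→ti: mi, fa, sol, la, ti → do → re.
C: red, green, blue, red, green → blue → red (repeats red → green → blue).
D: letters move forward 3 places in the alphabet; H, K, N, Q, T → W → Z.
Putting the parts together: (a=31; b=do; c=blue; d=W) and then (a=38; b=re; c=red; d=Z).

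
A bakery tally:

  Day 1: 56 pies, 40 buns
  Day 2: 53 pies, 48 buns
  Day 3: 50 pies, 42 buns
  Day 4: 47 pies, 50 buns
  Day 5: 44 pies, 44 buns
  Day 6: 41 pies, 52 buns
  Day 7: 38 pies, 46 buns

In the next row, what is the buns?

54

Pies — −3 each step: 56, 53, 50, 47, 44, 41, 38 → 35.
Buns — alternating steps +8, −6, +8, −6, …: 40, 48, 42, 50, 44, 52, 46 → 54.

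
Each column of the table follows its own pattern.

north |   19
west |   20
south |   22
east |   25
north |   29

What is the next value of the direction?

west

Direction — repeats north → west → south → east: north, west, south, east, north → west.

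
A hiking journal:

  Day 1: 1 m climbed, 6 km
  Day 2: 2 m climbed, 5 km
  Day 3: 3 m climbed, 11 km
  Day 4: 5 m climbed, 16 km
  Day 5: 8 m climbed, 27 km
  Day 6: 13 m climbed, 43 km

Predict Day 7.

21 m climbed, 70 km

M climbed: 1, 2, 3, 5, 8, 13 → 21 (each term is the sum of the two before it).
For the km, each term is the sum of the two before it: 6, 5, 11, 16, 27, 43 → 70.
Putting it together: 21 m climbed, 70 km.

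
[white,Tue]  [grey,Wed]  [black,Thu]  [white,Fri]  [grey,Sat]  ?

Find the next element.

[black,Sun]

For the shade, repeats white → grey → black: white, grey, black, white, grey → black.
Day: Tue, Wed, Thu, Fri, Sat → Sun (runs through the weekdays Mon→Sun).
Putting it together: [black,Sun].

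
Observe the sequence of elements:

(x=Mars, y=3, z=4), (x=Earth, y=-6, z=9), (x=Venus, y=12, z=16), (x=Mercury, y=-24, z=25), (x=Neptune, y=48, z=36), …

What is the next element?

(x=Uranus, y=-96, z=49)

X — runs backward through the planets Mercury→Neptune: Mars, Earth, Venus, Mercury, Neptune → Uranus.
Y: 3, -6, 12, -24, 48 → -96 (×(-2) each step).
Z goes 4, 9, 16, 25, 36 → 49 (perfect squares: 2², 3², 4², …).
So the next element is (x=Uranus, y=-96, z=49).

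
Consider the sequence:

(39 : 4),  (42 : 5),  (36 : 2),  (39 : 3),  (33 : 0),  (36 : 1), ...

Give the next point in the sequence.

First coordinate: 39, 42, 36, 39, 33, 36 → 30 (alternating steps +3, −6, +3, −6, …).
Second coordinate: alternating steps +1, −3, +1, −3, …, so 4, 5, 2, 3, 0, 1 → -2.
So the next point is (30 : -2).

(30 : -2)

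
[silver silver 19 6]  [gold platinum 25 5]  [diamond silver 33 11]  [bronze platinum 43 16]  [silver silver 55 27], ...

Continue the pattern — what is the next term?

[gold platinum 69 43]

Rank: repeats silver → gold → diamond → bronze; silver, gold, diamond, bronze, silver → gold.
Metal goes silver, platinum, silver, platinum, silver → platinum (alternates silver ↔ platinum).
Third slot: differences are 6, 8, 10, … (increasing by 2 each time); 19, 25, 33, 43, 55 → 69.
Fourth slot: 6, 5, 11, 16, 27 → 43 (each term is the sum of the two before it).
Putting it together: [gold platinum 69 43].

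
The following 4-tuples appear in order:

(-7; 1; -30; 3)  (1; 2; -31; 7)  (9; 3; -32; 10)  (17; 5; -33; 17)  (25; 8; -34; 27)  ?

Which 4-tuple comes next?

First value — +8 each step: -7, 1, 9, 17, 25 → 33.
Second value: each term is the sum of the two before it, so 1, 2, 3, 5, 8 → 13.
Third value: −1 each step, so -30, -31, -32, -33, -34 → -35.
Fourth value goes 3, 7, 10, 17, 27 → 44 (each term is the sum of the two before it).
Putting it together: (33; 13; -35; 44).

(33; 13; -35; 44)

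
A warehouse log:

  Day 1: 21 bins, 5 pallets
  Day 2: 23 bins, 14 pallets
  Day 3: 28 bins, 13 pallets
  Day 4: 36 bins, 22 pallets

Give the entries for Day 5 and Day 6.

For the bins, differences are 2, 5, 8, … (increasing by 3 each time): 21, 23, 28, 36 → 47 → 61.
For the pallets, alternating steps +9, −1, +9, −1, …: 5, 14, 13, 22 → 21 → 30.
Putting the parts together: 47 bins, 21 pallets and then 61 bins, 30 pallets.

47 bins, 21 pallets; 61 bins, 30 pallets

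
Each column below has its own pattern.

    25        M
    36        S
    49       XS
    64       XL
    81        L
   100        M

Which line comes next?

For the first component, perfect squares: 5², 6², 7², …: 25, 36, 49, 64, 81, 100 → 121.
Size goes M, S, XS, XL, L, M → S (repeats M → S → XS → XL → L).
So the next line is 121  S.

121  S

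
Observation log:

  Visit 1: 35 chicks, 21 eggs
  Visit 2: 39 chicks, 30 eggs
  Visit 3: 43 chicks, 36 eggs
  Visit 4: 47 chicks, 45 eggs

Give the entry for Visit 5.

51 chicks, 51 eggs

Chicks: +4 each step, so 35, 39, 43, 47 → 51.
Eggs: alternating steps +9, +6, +9, +6, …; 21, 30, 36, 45 → 51.
Putting it together: 51 chicks, 51 eggs.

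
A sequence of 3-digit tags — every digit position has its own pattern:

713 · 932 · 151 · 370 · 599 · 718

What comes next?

937

First digit — +2 each step, mod 10: 7, 9, 1, 3, 5, 7 → 9.
Second digit: +2 each step, mod 10; 1, 3, 5, 7, 9, 1 → 3.
Third digit: 3, 2, 1, 0, 9, 8 → 7 (−1 each step, mod 10).
So the next tag is 937.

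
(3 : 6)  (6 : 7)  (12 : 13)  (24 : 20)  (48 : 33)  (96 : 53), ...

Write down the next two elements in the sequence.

First value — ×2 each step: 3, 6, 12, 24, 48, 96 → 192 → 384.
Second value goes 6, 7, 13, 20, 33, 53 → 86 → 139 (each term is the sum of the two before it).
So the next two elements are (192 : 86) and (384 : 139).

(192 : 86), (384 : 139)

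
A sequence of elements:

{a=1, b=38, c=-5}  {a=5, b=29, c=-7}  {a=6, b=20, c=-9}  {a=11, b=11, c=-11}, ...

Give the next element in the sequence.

A goes 1, 5, 6, 11 → 17 (each term is the sum of the two before it).
B — −9 each step: 38, 29, 20, 11 → 2.
C: -5, -7, -9, -11 → -13 (−2 each step).
Combining the parts gives {a=17, b=2, c=-13}.

{a=17, b=2, c=-13}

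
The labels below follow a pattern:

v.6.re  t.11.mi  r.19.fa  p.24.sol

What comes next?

n.32.la

Letter: letters move back 2 places in the alphabet, so v, t, r, p → n.
Second component: alternating steps +5, +8, +5, +8, …; 6, 11, 19, 24 → 32.
Note goes re, mi, fa, sol → la (runs through the solfège scale do→ti).
So the next label is n.32.la.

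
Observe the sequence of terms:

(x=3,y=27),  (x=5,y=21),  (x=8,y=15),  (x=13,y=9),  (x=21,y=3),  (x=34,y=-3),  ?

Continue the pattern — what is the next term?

For the x, each term is the sum of the two before it: 3, 5, 8, 13, 21, 34 → 55.
Y: −6 each step, so 27, 21, 15, 9, 3, -3 → -9.
So the next term is (x=55,y=-9).

(x=55,y=-9)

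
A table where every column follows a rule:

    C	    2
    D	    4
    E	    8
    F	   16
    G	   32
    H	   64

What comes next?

I  128

Letter: C, D, E, F, G, H → I (letters move forward 1 place in the alphabet).
Second component: 2, 4, 8, 16, 32, 64 → 128 (×2 each step).
So the next line is I  128.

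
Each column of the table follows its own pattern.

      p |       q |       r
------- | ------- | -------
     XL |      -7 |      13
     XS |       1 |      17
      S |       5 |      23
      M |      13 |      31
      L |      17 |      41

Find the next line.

XL  25  53

Column p: runs through clothing sizes XS→XL; XL, XS, S, M, L → XL.
For the column q, alternating steps +8, +4, +8, +4, …: -7, 1, 5, 13, 17 → 25.
Column r goes 13, 17, 23, 31, 41 → 53 (differences are 4, 6, 8, … (increasing by 2 each time)).
So the next line is XL  25  53.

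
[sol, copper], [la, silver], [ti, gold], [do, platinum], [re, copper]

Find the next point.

Note — runs through the solfège scale do→ti: sol, la, ti, do, re → mi.
Metal: copper, silver, gold, platinum, copper → silver (repeats copper → silver → gold → platinum).
Combining the parts gives [mi, silver].

[mi, silver]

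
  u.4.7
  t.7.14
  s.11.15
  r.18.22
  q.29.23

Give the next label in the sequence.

Letter: letters move back 1 place in the alphabet; u, t, s, r, q → p.
Second component: each term is the sum of the two before it; 4, 7, 11, 18, 29 → 47.
Third component: 7, 14, 15, 22, 23 → 30 (alternating steps +7, +1, +7, +1, …).
Combining the parts gives p.47.30.

p.47.30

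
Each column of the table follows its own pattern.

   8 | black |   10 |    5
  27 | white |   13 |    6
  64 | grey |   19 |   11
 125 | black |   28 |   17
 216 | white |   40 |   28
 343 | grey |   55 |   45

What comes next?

512  black  73  73

For the first component, perfect cubes: 2³, 3³, 4³, …: 8, 27, 64, 125, 216, 343 → 512.
Shade goes black, white, grey, black, white, grey → black (repeats black → white → grey).
For the third component, differences are 3, 6, 9, … (increasing by 3 each time): 10, 13, 19, 28, 40, 55 → 73.
For the fourth component, each term is the sum of the two before it: 5, 6, 11, 17, 28, 45 → 73.
Putting it together: 512  black  73  73.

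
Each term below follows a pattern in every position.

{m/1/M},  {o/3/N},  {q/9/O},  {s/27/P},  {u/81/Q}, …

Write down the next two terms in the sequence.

{w/243/R}, {y/729/S}

First letter — letters move forward 2 places in the alphabet: m, o, q, s, u → w → y.
Second value: ×3 each step, so 1, 3, 9, 27, 81 → 243 → 729.
Second letter goes M, N, O, P, Q → R → S (letters move forward 1 place in the alphabet).
Putting the parts together: {w/243/R} and then {y/729/S}.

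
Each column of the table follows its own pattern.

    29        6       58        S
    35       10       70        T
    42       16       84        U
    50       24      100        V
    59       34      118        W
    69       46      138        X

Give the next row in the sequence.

80  60  160  Y

First component goes 29, 35, 42, 50, 59, 69 → 80 (differences are 6, 7, 8, … (increasing by 1 each time)).
Second component — differences are 4, 6, 8, … (increasing by 2 each time): 6, 10, 16, 24, 34, 46 → 60.
Third component: always 2 × the first component, so 58, 70, 84, 100, 118, 138 → 160.
Letter — letters move forward 1 place in the alphabet: S, T, U, V, W, X → Y.
Combining the parts gives 80  60  160  Y.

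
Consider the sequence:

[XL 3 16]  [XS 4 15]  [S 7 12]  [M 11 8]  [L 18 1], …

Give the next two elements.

Size: runs through clothing sizes XS→XL; XL, XS, S, M, L → XL → XS.
Second value: each term is the sum of the two before it; 3, 4, 7, 11, 18 → 29 → 47.
Third value: 16, 15, 12, 8, 1 → -10 → -28 (together with the second value always sums to 19).
So the next two elements are [XL 29 -10] and [XS 47 -28].

[XL 29 -10], [XS 47 -28]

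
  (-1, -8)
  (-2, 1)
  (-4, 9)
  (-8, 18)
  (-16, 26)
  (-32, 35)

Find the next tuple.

(-64, 43)

First entry: ×2 each step, so -1, -2, -4, -8, -16, -32 → -64.
For the second entry, alternating steps +9, +8, +9, +8, …: -8, 1, 9, 18, 26, 35 → 43.
Putting it together: (-64, 43).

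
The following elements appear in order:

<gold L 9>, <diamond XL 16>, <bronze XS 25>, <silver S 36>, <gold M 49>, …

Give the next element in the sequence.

<diamond L 64>

Rank goes gold, diamond, bronze, silver, gold → diamond (repeats gold → diamond → bronze → silver).
For the size, runs through clothing sizes XS→XL: L, XL, XS, S, M → L.
Third slot: 9, 16, 25, 36, 49 → 64 (perfect squares: 3², 4², 5², …).
So the next element is <diamond L 64>.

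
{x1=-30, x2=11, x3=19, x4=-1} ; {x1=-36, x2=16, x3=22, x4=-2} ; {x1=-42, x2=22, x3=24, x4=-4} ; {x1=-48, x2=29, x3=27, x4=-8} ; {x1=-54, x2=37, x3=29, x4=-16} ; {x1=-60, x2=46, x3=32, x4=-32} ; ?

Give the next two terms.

X1: −6 each step, so -30, -36, -42, -48, -54, -60 → -66 → -72.
X2: differences are 5, 6, 7, … (increasing by 1 each time), so 11, 16, 22, 29, 37, 46 → 56 → 67.
X3: alternating steps +3, +2, +3, +2, …, so 19, 22, 24, 27, 29, 32 → 34 → 37.
X4 — ×2 each step: -1, -2, -4, -8, -16, -32 → -64 → -128.
So the next two terms are {x1=-66, x2=56, x3=34, x4=-64} and {x1=-72, x2=67, x3=37, x4=-128}.

{x1=-66, x2=56, x3=34, x4=-64}, {x1=-72, x2=67, x3=37, x4=-128}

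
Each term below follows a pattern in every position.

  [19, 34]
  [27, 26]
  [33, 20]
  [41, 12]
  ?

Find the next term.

First slot: alternating steps +8, +6, +8, +6, …, so 19, 27, 33, 41 → 47.
Second slot — together with the first slot always sums to 53: 34, 26, 20, 12 → 6.
Combining the parts gives [47, 6].

[47, 6]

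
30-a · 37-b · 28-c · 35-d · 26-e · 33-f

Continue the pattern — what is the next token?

First component: alternating steps +7, −9, +7, −9, …; 30, 37, 28, 35, 26, 33 → 24.
Letter: letters move forward 1 place in the alphabet, so a, b, c, d, e, f → g.
Combining the parts gives 24-g.

24-g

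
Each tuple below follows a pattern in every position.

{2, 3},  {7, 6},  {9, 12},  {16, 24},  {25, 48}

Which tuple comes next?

First coordinate: each term is the sum of the two before it; 2, 7, 9, 16, 25 → 41.
Second coordinate: 3, 6, 12, 24, 48 → 96 (×2 each step).
So the next tuple is {41, 96}.

{41, 96}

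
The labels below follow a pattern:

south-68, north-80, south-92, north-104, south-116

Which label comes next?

north-128

Direction: alternates south ↔ north; south, north, south, north, south → north.
Second component — +12 each step: 68, 80, 92, 104, 116 → 128.
So the next label is north-128.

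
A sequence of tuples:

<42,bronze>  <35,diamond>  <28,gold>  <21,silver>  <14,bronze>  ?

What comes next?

<7,diamond>

First component: −7 each step, so 42, 35, 28, 21, 14 → 7.
For the rank, repeats bronze → diamond → gold → silver: bronze, diamond, gold, silver, bronze → diamond.
Combining the parts gives <7,diamond>.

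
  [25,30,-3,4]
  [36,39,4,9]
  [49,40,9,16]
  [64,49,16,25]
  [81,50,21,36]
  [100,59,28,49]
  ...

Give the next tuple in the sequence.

[121,60,33,64]

First component — perfect squares: 5², 6², 7², …: 25, 36, 49, 64, 81, 100 → 121.
Second component goes 30, 39, 40, 49, 50, 59 → 60 (alternating steps +9, +1, +9, +1, …).
For the third component, alternating steps +7, +5, +7, +5, …: -3, 4, 9, 16, 21, 28 → 33.
Fourth component: perfect squares: 2², 3², 4², …; 4, 9, 16, 25, 36, 49 → 64.
Putting it together: [121,60,33,64].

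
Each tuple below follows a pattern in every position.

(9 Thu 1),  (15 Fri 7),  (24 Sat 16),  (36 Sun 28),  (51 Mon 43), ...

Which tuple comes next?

(69 Tue 61)

For the first coordinate, differences are 6, 9, 12, … (increasing by 3 each time): 9, 15, 24, 36, 51 → 69.
Day: Thu, Fri, Sat, Sun, Mon → Tue (runs through the weekdays Mon→Sun).
Third coordinate: 1, 7, 16, 28, 43 → 61 (always 8 less than the first coordinate).
Combining the parts gives (69 Tue 61).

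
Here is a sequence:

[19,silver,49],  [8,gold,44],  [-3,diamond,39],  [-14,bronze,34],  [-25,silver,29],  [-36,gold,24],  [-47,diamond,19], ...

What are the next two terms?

[-58,bronze,14], [-69,silver,9]

First component goes 19, 8, -3, -14, -25, -36, -47 → -58 → -69 (−11 each step).
Rank — repeats silver → gold → diamond → bronze: silver, gold, diamond, bronze, silver, gold, diamond → bronze → silver.
Third component: −5 each step, so 49, 44, 39, 34, 29, 24, 19 → 14 → 9.
So the next two terms are [-58,bronze,14] and [-69,silver,9].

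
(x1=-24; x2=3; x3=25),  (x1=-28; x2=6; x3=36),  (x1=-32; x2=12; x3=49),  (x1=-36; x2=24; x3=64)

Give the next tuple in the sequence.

X1 — −4 each step: -24, -28, -32, -36 → -40.
X2: ×2 each step; 3, 6, 12, 24 → 48.
X3: 25, 36, 49, 64 → 81 (perfect squares: 5², 6², 7², …).
So the next tuple is (x1=-40; x2=48; x3=81).

(x1=-40; x2=48; x3=81)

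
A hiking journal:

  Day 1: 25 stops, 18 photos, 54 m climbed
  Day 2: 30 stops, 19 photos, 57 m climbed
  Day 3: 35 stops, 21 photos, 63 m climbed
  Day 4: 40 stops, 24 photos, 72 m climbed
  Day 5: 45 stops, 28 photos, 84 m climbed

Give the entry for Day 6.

50 stops, 33 photos, 99 m climbed

For the stops, +5 each step: 25, 30, 35, 40, 45 → 50.
Photos: 18, 19, 21, 24, 28 → 33 (differences are 1, 2, 3, … (increasing by 1 each time)).
For the m climbed, always 3 × the photos: 54, 57, 63, 72, 84 → 99.
Putting it together: 50 stops, 33 photos, 99 m climbed.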